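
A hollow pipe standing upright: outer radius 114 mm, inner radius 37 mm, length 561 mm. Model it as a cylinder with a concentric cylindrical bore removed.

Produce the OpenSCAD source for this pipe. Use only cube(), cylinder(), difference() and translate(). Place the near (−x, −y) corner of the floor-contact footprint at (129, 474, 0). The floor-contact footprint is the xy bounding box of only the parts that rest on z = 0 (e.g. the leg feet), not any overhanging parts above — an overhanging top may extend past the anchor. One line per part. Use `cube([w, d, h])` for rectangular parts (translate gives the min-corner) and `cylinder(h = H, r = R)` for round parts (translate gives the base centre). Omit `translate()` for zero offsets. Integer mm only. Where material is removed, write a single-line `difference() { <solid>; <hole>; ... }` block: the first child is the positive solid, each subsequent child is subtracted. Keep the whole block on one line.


difference() { translate([243, 588, 0]) cylinder(h = 561, r = 114); translate([243, 588, 0]) cylinder(h = 561, r = 37); }


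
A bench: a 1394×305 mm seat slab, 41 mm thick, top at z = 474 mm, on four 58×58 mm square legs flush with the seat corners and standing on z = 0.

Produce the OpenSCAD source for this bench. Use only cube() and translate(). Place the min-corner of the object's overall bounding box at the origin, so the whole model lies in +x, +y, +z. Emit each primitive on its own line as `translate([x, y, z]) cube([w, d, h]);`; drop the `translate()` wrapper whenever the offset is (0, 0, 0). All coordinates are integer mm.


translate([0, 0, 433]) cube([1394, 305, 41]);
cube([58, 58, 433]);
translate([0, 247, 0]) cube([58, 58, 433]);
translate([1336, 0, 0]) cube([58, 58, 433]);
translate([1336, 247, 0]) cube([58, 58, 433]);


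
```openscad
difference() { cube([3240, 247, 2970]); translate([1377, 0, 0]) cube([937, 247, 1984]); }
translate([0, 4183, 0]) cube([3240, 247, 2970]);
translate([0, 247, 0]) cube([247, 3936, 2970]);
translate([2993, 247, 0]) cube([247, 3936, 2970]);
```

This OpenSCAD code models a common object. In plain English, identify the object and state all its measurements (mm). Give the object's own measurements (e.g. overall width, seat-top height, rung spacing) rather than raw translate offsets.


A single room: four walls, each 2970 mm tall and 247 mm thick, enclosing an outside footprint 3240×4430 mm (x × y), no floor or roof. The front and back walls (−y and +y sides) run the full x-width; the side walls fit between their inner faces. A door opening 937 mm wide and 1984 mm tall is cut through the front wall from the floor up, its −x edge 1377 mm from the wall's −x end.


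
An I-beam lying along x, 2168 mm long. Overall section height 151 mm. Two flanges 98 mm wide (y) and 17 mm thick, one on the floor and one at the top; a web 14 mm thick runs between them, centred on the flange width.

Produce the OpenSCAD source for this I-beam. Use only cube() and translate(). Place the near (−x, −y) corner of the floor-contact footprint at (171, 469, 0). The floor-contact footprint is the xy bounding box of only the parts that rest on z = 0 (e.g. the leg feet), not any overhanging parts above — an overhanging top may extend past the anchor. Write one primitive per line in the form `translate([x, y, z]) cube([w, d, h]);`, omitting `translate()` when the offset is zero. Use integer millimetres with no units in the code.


translate([171, 469, 0]) cube([2168, 98, 17]);
translate([171, 511, 17]) cube([2168, 14, 117]);
translate([171, 469, 134]) cube([2168, 98, 17]);


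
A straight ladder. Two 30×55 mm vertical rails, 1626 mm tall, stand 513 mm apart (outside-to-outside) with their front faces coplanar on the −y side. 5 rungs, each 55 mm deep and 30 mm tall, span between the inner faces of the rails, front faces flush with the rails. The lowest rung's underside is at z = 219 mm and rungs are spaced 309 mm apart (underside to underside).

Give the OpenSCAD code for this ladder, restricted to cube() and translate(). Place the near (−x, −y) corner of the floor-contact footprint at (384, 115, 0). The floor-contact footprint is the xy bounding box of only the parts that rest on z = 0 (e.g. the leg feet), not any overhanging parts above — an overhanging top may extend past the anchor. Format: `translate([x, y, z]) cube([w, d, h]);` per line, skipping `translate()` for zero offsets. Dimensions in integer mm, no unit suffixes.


translate([384, 115, 0]) cube([30, 55, 1626]);
translate([867, 115, 0]) cube([30, 55, 1626]);
translate([414, 115, 219]) cube([453, 55, 30]);
translate([414, 115, 528]) cube([453, 55, 30]);
translate([414, 115, 837]) cube([453, 55, 30]);
translate([414, 115, 1146]) cube([453, 55, 30]);
translate([414, 115, 1455]) cube([453, 55, 30]);


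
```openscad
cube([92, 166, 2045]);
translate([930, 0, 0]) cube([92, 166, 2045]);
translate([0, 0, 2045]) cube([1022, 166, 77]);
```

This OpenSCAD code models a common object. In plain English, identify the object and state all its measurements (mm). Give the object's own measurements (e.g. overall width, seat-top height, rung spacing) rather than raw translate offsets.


A door frame. The clear opening is 838 mm wide and 2045 mm high. Two 92 mm wide jambs, 166 mm deep, stand either side of the opening from the floor to the top of the opening. A 77 mm thick head sits across the top of both jambs, spanning the full outside width of the frame.


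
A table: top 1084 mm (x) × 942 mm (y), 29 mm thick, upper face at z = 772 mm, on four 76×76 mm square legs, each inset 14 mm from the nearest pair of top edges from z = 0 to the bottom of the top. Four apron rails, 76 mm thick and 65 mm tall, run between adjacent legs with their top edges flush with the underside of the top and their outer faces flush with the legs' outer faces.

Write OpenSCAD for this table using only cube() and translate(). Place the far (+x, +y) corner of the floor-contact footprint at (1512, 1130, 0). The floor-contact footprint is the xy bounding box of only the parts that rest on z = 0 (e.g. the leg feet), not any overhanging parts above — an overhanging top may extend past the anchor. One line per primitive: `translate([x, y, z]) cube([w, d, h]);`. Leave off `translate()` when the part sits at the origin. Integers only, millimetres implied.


// leg_h = 772 - 29 = 743
// apron z = 743 - 65 = 678
translate([442, 202, 743]) cube([1084, 942, 29]);
translate([456, 216, 0]) cube([76, 76, 743]);
translate([1436, 216, 0]) cube([76, 76, 743]);
translate([456, 1054, 0]) cube([76, 76, 743]);
translate([1436, 1054, 0]) cube([76, 76, 743]);
translate([532, 216, 678]) cube([904, 76, 65]);
translate([532, 1054, 678]) cube([904, 76, 65]);
translate([456, 292, 678]) cube([76, 762, 65]);
translate([1436, 292, 678]) cube([76, 762, 65]);


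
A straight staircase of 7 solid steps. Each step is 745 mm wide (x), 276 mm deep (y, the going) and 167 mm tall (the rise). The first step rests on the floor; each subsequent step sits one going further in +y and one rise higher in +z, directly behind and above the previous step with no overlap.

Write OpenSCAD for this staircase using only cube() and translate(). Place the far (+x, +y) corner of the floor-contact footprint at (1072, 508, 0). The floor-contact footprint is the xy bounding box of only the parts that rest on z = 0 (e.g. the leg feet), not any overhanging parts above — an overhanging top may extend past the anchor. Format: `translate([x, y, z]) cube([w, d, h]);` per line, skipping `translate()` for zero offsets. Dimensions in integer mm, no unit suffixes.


translate([327, 232, 0]) cube([745, 276, 167]);
translate([327, 508, 167]) cube([745, 276, 167]);
translate([327, 784, 334]) cube([745, 276, 167]);
translate([327, 1060, 501]) cube([745, 276, 167]);
translate([327, 1336, 668]) cube([745, 276, 167]);
translate([327, 1612, 835]) cube([745, 276, 167]);
translate([327, 1888, 1002]) cube([745, 276, 167]);


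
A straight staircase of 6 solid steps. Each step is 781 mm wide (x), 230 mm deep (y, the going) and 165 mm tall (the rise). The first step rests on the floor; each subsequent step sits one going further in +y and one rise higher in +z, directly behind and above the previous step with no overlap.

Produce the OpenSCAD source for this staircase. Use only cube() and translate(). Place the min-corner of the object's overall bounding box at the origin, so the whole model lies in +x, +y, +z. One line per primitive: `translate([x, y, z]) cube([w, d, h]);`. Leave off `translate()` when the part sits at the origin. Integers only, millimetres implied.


cube([781, 230, 165]);
translate([0, 230, 165]) cube([781, 230, 165]);
translate([0, 460, 330]) cube([781, 230, 165]);
translate([0, 690, 495]) cube([781, 230, 165]);
translate([0, 920, 660]) cube([781, 230, 165]);
translate([0, 1150, 825]) cube([781, 230, 165]);


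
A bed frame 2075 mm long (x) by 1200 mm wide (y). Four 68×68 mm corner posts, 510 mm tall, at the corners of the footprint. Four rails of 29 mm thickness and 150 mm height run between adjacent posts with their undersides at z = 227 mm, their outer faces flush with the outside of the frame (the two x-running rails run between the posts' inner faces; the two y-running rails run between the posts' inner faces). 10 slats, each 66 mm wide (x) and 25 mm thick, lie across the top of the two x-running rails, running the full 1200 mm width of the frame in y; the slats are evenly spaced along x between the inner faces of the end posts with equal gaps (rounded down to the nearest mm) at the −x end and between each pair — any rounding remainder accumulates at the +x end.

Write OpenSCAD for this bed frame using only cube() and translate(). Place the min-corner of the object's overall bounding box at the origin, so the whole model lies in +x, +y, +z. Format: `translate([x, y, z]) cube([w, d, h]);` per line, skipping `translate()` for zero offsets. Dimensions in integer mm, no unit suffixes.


// slat z = rail_z + rail_h = 227 + 150 = 377
// slat gap = ⌊(1939 − 10·66) / 11⌋ = 116
cube([68, 68, 510]);
translate([0, 1132, 0]) cube([68, 68, 510]);
translate([2007, 0, 0]) cube([68, 68, 510]);
translate([2007, 1132, 0]) cube([68, 68, 510]);
translate([68, 0, 227]) cube([1939, 29, 150]);
translate([68, 1171, 227]) cube([1939, 29, 150]);
translate([0, 68, 227]) cube([29, 1064, 150]);
translate([2046, 68, 227]) cube([29, 1064, 150]);
translate([184, 0, 377]) cube([66, 1200, 25]);
translate([366, 0, 377]) cube([66, 1200, 25]);
translate([548, 0, 377]) cube([66, 1200, 25]);
translate([730, 0, 377]) cube([66, 1200, 25]);
translate([912, 0, 377]) cube([66, 1200, 25]);
translate([1094, 0, 377]) cube([66, 1200, 25]);
translate([1276, 0, 377]) cube([66, 1200, 25]);
translate([1458, 0, 377]) cube([66, 1200, 25]);
translate([1640, 0, 377]) cube([66, 1200, 25]);
translate([1822, 0, 377]) cube([66, 1200, 25]);


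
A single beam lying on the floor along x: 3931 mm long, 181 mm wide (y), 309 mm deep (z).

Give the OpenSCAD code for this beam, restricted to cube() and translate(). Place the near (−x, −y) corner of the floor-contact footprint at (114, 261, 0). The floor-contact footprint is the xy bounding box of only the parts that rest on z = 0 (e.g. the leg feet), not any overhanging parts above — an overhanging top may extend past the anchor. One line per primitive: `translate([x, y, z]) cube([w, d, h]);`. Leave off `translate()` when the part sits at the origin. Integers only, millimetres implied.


translate([114, 261, 0]) cube([3931, 181, 309]);


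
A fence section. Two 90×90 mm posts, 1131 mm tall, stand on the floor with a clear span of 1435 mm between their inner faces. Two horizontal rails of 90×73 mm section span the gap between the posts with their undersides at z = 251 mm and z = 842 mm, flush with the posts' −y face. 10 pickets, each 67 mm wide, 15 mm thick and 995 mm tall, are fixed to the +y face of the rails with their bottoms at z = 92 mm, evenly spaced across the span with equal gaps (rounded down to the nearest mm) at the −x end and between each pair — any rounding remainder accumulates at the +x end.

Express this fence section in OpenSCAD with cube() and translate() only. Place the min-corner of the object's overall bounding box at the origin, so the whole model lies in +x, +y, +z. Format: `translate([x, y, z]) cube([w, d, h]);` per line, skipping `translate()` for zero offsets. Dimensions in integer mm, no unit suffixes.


cube([90, 90, 1131]);
translate([1525, 0, 0]) cube([90, 90, 1131]);
translate([90, 0, 251]) cube([1435, 90, 73]);
translate([90, 0, 842]) cube([1435, 90, 73]);
translate([159, 90, 92]) cube([67, 15, 995]);
translate([295, 90, 92]) cube([67, 15, 995]);
translate([431, 90, 92]) cube([67, 15, 995]);
translate([567, 90, 92]) cube([67, 15, 995]);
translate([703, 90, 92]) cube([67, 15, 995]);
translate([839, 90, 92]) cube([67, 15, 995]);
translate([975, 90, 92]) cube([67, 15, 995]);
translate([1111, 90, 92]) cube([67, 15, 995]);
translate([1247, 90, 92]) cube([67, 15, 995]);
translate([1383, 90, 92]) cube([67, 15, 995]);


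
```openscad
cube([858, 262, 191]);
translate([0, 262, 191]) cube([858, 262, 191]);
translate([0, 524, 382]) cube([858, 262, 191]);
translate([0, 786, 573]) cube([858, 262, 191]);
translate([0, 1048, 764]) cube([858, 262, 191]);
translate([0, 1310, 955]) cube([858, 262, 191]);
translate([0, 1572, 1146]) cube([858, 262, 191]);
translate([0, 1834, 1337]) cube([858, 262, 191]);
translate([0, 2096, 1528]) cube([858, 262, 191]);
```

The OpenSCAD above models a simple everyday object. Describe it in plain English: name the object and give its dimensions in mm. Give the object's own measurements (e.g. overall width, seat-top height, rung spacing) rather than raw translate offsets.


A straight staircase of 9 solid steps. Each step is 858 mm wide (x), 262 mm deep (y, the going) and 191 mm tall (the rise). The first step rests on the floor; each subsequent step sits one going further in +y and one rise higher in +z, directly behind and above the previous step with no overlap.


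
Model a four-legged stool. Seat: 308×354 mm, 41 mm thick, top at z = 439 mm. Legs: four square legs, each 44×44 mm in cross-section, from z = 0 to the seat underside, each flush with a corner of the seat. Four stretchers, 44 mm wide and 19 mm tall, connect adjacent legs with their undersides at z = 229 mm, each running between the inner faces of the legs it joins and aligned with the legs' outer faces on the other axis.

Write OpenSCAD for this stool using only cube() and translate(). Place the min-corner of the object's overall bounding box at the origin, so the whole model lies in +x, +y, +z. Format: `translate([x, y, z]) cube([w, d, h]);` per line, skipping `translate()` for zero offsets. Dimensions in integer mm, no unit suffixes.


translate([0, 0, 398]) cube([308, 354, 41]);
cube([44, 44, 398]);
translate([264, 0, 0]) cube([44, 44, 398]);
translate([0, 310, 0]) cube([44, 44, 398]);
translate([264, 310, 0]) cube([44, 44, 398]);
translate([44, 0, 229]) cube([220, 44, 19]);
translate([44, 310, 229]) cube([220, 44, 19]);
translate([0, 44, 229]) cube([44, 266, 19]);
translate([264, 44, 229]) cube([44, 266, 19]);


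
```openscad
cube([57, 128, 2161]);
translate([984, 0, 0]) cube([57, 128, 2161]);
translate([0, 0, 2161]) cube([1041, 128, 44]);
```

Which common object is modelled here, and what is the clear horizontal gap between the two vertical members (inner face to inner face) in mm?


A door frame. The clear opening width is 927 mm.

Two 2161 mm tall posts with a header on top — a door frame. The left jamb is 57 mm wide at x = 0; the right jamb starts at x = 984. The clear opening is 984 − 57 = 927 mm.


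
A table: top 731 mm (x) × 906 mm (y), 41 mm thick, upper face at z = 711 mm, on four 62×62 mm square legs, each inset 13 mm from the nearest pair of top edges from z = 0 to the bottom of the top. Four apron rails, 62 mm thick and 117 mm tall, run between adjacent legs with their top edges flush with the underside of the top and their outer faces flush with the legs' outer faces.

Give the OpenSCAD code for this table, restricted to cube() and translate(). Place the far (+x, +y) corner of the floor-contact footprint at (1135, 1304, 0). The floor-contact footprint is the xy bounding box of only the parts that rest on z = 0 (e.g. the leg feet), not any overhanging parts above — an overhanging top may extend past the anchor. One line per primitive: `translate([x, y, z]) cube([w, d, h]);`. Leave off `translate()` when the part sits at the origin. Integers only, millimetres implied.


// leg_h = 711 - 41 = 670
// apron z = 670 - 117 = 553
translate([417, 411, 670]) cube([731, 906, 41]);
translate([430, 424, 0]) cube([62, 62, 670]);
translate([1073, 424, 0]) cube([62, 62, 670]);
translate([430, 1242, 0]) cube([62, 62, 670]);
translate([1073, 1242, 0]) cube([62, 62, 670]);
translate([492, 424, 553]) cube([581, 62, 117]);
translate([492, 1242, 553]) cube([581, 62, 117]);
translate([430, 486, 553]) cube([62, 756, 117]);
translate([1073, 486, 553]) cube([62, 756, 117]);


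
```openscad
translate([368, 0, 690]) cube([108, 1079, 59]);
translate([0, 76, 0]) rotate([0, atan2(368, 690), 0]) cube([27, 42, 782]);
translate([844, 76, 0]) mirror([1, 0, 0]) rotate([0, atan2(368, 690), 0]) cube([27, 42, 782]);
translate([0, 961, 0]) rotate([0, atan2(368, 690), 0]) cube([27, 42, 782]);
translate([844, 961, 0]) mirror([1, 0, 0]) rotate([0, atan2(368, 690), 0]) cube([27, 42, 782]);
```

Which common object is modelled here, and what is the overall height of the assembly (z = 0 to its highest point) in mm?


A sawhorse. The overall height is 749 mm.

A beam across two mirrored pairs of raked legs — a sawhorse. The beam's underside is at z = 690 (matching the legs' vertical rise in atan2(368, 690)) and the beam is 59 mm tall, so its top is at 690 + 59 = 749 mm. The raked legs top out at the beam's underside, so that is the highest point.


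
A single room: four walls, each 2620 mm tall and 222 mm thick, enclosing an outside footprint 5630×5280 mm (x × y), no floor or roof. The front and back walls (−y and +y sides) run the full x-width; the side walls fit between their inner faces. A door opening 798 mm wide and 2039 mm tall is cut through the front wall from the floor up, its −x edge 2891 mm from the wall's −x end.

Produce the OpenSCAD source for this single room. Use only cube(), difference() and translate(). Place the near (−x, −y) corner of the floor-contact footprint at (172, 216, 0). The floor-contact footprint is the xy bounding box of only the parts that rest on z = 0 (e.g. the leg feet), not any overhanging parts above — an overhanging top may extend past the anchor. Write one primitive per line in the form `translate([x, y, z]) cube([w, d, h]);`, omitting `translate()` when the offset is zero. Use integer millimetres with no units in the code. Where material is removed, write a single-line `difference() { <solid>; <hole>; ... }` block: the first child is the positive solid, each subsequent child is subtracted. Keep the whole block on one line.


difference() { translate([172, 216, 0]) cube([5630, 222, 2620]); translate([3063, 216, 0]) cube([798, 222, 2039]); }
translate([172, 5274, 0]) cube([5630, 222, 2620]);
translate([172, 438, 0]) cube([222, 4836, 2620]);
translate([5580, 438, 0]) cube([222, 4836, 2620]);


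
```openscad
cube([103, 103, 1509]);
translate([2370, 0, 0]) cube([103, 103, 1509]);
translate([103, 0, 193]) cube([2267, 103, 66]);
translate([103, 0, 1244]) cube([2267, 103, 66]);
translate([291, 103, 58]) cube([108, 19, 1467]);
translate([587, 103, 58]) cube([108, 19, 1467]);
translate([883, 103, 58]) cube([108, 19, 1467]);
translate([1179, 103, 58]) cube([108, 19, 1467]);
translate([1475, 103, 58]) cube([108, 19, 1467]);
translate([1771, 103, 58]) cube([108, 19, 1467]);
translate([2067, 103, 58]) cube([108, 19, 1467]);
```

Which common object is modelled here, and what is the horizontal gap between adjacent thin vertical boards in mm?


A fence section. The picket gap is 188 mm.

Two posts, two rails, 7 pickets — a fence section. Span 2267 mm holds 7 pickets of 108 mm with 8 equal gaps: ⌊(2267 − 7·108) / 8⌋ = 188 mm.


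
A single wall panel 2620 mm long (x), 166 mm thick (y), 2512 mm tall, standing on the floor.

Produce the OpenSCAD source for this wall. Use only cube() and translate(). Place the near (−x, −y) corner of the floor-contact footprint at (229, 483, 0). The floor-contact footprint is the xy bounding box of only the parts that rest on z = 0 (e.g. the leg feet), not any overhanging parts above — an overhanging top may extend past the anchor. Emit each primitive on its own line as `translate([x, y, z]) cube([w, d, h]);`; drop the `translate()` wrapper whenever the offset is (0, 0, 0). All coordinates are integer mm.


translate([229, 483, 0]) cube([2620, 166, 2512]);


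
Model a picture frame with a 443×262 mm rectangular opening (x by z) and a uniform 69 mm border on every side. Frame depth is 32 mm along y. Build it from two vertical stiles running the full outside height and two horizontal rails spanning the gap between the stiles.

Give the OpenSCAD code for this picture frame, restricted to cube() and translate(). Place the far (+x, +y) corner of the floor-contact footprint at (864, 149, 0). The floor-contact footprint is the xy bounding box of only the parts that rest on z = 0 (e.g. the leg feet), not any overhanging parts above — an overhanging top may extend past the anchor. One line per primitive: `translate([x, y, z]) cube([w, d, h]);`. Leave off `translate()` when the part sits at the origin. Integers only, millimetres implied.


translate([283, 117, 0]) cube([69, 32, 400]);
translate([795, 117, 0]) cube([69, 32, 400]);
translate([352, 117, 0]) cube([443, 32, 69]);
translate([352, 117, 331]) cube([443, 32, 69]);


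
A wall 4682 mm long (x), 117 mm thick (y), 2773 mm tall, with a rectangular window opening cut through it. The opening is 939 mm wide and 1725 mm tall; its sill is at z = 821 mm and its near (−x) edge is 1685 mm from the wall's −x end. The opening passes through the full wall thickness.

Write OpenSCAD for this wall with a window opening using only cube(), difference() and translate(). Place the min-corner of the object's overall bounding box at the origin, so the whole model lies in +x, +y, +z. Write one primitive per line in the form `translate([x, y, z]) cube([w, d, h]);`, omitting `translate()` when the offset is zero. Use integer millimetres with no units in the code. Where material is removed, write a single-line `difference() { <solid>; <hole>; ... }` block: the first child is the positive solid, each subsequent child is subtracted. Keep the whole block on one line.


difference() { cube([4682, 117, 2773]); translate([1685, 0, 821]) cube([939, 117, 1725]); }


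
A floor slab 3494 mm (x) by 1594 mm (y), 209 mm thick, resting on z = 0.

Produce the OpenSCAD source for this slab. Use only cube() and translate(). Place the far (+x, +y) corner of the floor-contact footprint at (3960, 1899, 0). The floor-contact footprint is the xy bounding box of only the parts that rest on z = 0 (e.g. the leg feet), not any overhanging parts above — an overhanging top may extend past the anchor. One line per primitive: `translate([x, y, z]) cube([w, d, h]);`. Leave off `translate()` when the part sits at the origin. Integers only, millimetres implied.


translate([466, 305, 0]) cube([3494, 1594, 209]);


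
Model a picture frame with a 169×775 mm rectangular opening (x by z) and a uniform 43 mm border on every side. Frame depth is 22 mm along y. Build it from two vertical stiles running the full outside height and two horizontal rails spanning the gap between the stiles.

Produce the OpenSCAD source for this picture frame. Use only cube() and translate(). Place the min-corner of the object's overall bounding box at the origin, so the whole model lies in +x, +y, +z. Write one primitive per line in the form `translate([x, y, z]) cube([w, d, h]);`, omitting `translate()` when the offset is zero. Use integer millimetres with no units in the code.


cube([43, 22, 861]);
translate([212, 0, 0]) cube([43, 22, 861]);
translate([43, 0, 0]) cube([169, 22, 43]);
translate([43, 0, 818]) cube([169, 22, 43]);


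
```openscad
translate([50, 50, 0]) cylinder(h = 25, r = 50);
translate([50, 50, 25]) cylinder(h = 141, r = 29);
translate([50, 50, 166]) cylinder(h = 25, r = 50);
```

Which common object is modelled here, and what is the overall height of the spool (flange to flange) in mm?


A spool. The overall height is 191 mm.

Three coaxial cylinders, large–small–large — a spool. Two 25 mm flanges and a 141 mm core give 25 + 141 + 25 = 191 mm.


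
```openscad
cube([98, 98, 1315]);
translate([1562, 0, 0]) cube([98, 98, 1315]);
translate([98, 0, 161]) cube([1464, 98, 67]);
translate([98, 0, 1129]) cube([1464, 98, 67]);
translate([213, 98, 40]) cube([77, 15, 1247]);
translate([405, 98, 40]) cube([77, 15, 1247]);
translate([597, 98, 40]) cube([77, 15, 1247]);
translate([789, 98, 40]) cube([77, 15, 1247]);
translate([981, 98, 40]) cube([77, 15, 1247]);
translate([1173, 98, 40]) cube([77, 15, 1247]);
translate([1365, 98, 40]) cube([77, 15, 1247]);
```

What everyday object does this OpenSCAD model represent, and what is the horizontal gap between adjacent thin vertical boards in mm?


A fence section. The picket gap is 115 mm.

Two posts, two rails, 7 pickets — a fence section. Span 1464 mm holds 7 pickets of 77 mm with 8 equal gaps: ⌊(1464 − 7·77) / 8⌋ = 115 mm.


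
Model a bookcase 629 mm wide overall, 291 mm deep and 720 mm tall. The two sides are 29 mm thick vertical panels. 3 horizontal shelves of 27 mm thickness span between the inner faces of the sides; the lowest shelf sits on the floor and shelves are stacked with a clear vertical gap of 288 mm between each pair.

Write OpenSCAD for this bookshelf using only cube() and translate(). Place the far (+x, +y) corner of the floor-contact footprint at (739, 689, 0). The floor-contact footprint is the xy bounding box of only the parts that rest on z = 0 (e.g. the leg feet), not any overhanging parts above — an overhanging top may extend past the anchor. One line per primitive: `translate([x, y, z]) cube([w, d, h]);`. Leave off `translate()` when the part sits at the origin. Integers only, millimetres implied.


translate([110, 398, 0]) cube([29, 291, 720]);
translate([710, 398, 0]) cube([29, 291, 720]);
translate([139, 398, 0]) cube([571, 291, 27]);
translate([139, 398, 315]) cube([571, 291, 27]);
translate([139, 398, 630]) cube([571, 291, 27]);


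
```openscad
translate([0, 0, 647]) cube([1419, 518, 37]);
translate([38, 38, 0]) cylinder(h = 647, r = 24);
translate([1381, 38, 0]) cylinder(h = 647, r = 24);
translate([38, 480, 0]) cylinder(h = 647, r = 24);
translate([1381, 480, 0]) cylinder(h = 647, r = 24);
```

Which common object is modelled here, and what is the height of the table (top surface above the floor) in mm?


A table. The table height is 684 mm.

A 1419×518×37 slab sits at z = 647 on four Ø48 mm round legs — a table. The top surface is at 647 + 37 = 684 mm.


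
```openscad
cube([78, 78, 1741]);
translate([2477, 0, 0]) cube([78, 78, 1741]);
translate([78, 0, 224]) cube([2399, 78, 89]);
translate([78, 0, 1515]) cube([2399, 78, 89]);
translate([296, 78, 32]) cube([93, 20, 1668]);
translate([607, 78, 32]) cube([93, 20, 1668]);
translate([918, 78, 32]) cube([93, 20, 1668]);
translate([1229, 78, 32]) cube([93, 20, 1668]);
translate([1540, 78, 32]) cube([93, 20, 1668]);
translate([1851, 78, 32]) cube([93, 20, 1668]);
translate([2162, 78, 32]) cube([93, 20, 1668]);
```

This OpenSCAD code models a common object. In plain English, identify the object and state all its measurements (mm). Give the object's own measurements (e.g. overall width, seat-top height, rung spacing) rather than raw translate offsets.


A fence section. Two 78×78 mm posts, 1741 mm tall, stand on the floor with a clear span of 2399 mm between their inner faces. Two horizontal rails of 78×89 mm section span the gap between the posts with their undersides at z = 224 mm and z = 1515 mm, flush with the posts' −y face. 7 pickets, each 93 mm wide, 20 mm thick and 1668 mm tall, are fixed to the +y face of the rails with their bottoms at z = 32 mm, spaced across the span with a 218 mm gap after the −x post and between neighbouring pickets, with 222 mm left before the +x post.


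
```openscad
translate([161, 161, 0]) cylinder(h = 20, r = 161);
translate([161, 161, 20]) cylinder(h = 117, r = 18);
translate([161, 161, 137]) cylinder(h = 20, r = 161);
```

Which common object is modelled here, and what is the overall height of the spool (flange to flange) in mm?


A spool. The overall height is 157 mm.

Three coaxial cylinders, large–small–large — a spool. Two 20 mm flanges and a 117 mm core give 20 + 117 + 20 = 157 mm.


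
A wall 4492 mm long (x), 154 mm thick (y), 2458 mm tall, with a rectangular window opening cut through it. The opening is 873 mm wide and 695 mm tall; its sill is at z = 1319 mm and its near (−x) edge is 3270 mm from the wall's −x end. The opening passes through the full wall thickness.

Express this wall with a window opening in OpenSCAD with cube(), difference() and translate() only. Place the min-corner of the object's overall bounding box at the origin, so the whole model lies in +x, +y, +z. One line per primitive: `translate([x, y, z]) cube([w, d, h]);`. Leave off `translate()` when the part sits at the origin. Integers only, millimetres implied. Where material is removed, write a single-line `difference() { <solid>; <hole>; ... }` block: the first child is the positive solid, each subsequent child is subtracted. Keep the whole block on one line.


difference() { cube([4492, 154, 2458]); translate([3270, 0, 1319]) cube([873, 154, 695]); }


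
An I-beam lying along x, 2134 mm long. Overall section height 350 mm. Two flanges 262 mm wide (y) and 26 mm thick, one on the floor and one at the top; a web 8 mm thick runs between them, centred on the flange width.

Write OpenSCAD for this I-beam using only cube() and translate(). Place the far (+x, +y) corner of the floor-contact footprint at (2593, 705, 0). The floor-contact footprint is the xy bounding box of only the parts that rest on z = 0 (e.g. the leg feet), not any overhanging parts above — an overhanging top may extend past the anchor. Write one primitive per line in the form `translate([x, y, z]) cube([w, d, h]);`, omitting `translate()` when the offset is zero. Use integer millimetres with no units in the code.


translate([459, 443, 0]) cube([2134, 262, 26]);
translate([459, 570, 26]) cube([2134, 8, 298]);
translate([459, 443, 324]) cube([2134, 262, 26]);


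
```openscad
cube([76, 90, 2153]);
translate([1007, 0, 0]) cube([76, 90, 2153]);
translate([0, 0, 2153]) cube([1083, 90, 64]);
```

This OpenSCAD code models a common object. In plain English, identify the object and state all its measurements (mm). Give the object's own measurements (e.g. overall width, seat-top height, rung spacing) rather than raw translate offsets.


A door frame. The clear opening is 931 mm wide and 2153 mm high. Two 76 mm wide jambs, 90 mm deep, stand either side of the opening from the floor to the top of the opening. A 64 mm thick head sits across the top of both jambs, spanning the full outside width of the frame.


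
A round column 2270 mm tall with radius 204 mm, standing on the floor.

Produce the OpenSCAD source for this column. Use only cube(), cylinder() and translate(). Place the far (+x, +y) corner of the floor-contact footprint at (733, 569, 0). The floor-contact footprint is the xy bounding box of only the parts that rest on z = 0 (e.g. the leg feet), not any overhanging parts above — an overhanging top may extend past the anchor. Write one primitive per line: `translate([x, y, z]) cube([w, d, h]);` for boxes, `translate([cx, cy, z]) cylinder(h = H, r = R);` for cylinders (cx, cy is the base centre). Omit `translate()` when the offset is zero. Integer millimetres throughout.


translate([529, 365, 0]) cylinder(h = 2270, r = 204);


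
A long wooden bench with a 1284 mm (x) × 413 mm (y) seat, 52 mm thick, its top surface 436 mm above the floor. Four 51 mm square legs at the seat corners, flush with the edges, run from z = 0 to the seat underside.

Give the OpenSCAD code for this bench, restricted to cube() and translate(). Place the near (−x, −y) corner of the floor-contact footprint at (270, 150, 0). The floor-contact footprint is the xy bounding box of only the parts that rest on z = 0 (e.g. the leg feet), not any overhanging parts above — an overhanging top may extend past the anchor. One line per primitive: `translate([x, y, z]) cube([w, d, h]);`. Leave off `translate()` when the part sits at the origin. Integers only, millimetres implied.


translate([270, 150, 384]) cube([1284, 413, 52]);
translate([270, 150, 0]) cube([51, 51, 384]);
translate([270, 512, 0]) cube([51, 51, 384]);
translate([1503, 150, 0]) cube([51, 51, 384]);
translate([1503, 512, 0]) cube([51, 51, 384]);


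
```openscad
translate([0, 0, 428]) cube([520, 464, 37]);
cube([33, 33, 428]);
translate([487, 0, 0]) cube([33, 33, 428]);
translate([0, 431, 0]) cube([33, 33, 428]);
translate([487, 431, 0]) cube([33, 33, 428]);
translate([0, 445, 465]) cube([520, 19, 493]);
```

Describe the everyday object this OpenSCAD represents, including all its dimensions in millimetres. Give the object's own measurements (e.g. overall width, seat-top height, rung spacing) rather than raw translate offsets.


A chair. The seat is a 520×464×37 mm slab with its top at z = 465 mm, on four 33×33 mm corner legs (flush with the seat edges, standing on z = 0). A flat backrest 19 mm thick, 493 mm tall, spans the full seat width and rises from the seat top along its +y edge, rear face flush with the rear of the seat.


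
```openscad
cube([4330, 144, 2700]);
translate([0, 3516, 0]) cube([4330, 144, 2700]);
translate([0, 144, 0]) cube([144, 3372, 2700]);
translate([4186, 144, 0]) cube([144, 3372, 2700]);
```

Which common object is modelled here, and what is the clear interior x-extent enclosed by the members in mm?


A house (or room) frame. The interior width is 4042 mm.

Four 2700 mm walls enclosing a rectangle with no floor or roof — a room or house frame. Outside width is 4330 mm and wall thickness is 144 mm, so the interior width is 4330 − 2 × 144 = 4042 mm.


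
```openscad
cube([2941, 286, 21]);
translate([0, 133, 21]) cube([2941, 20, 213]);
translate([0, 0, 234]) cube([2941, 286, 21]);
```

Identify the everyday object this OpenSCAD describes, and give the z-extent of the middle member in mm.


An I-beam. The web height is 213 mm.

Two wide flanges with a thin centred web — an I-beam. Overall 255 mm minus two 21 mm flanges gives a web of 255 − 2·21 = 213 mm.


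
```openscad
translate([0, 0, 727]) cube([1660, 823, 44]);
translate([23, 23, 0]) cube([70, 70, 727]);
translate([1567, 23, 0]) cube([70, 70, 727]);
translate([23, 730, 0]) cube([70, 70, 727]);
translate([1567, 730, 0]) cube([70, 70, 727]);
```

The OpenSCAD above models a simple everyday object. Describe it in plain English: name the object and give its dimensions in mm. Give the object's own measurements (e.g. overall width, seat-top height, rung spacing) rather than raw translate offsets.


A table: top 1660 mm (x) × 823 mm (y), 44 mm thick, upper face at z = 771 mm, on four 70×70 mm square legs, each inset 23 mm from the nearest pair of top edges from z = 0 to the bottom of the top.


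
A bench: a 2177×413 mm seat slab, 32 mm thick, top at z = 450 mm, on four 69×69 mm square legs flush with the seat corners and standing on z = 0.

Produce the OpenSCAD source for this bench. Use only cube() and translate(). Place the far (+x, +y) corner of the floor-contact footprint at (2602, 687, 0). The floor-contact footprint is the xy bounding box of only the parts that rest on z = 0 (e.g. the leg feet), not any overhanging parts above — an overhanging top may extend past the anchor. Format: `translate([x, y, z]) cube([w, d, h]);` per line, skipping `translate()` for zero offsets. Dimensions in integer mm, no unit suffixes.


// leg_h = 450 − 32 = 418
translate([425, 274, 418]) cube([2177, 413, 32]);
translate([425, 274, 0]) cube([69, 69, 418]);
translate([425, 618, 0]) cube([69, 69, 418]);
translate([2533, 274, 0]) cube([69, 69, 418]);
translate([2533, 618, 0]) cube([69, 69, 418]);


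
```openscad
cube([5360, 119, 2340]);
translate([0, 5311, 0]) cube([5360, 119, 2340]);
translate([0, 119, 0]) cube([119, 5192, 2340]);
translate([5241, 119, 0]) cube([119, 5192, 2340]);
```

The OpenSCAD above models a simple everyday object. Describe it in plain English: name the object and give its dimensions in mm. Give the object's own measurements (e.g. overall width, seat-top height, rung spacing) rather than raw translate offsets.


The wall frame of a small rectangular building: four walls, each 2340 mm tall and 119 mm thick, enclosing a footprint 5360 mm (x) by 5430 mm (y) outside-to-outside, with no floor or roof. The front and back walls (the −y and +y sides) span the full width; the two side walls fit between them.


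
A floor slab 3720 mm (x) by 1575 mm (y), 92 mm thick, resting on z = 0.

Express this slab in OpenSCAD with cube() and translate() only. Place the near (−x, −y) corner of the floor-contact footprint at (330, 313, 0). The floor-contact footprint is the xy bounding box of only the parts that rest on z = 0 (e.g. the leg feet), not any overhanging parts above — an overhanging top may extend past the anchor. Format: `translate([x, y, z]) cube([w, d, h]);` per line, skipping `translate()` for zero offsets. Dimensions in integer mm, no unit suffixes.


translate([330, 313, 0]) cube([3720, 1575, 92]);


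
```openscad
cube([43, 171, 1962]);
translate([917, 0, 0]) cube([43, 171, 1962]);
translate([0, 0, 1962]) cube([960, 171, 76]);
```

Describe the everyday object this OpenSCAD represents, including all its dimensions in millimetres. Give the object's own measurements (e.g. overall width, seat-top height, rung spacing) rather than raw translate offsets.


A door frame. The clear opening is 874 mm wide and 1962 mm high. Two 43 mm wide jambs, 171 mm deep, stand either side of the opening from the floor to the top of the opening. A 76 mm thick head sits across the top of both jambs, spanning the full outside width of the frame.


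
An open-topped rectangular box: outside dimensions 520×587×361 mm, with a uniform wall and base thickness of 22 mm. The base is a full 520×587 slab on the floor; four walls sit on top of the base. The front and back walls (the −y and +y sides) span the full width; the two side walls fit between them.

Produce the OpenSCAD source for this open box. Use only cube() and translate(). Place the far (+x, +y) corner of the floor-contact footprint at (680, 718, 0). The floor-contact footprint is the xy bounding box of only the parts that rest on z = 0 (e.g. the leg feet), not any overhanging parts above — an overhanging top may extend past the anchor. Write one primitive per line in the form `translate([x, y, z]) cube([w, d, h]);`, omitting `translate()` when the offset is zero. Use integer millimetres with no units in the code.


translate([160, 131, 0]) cube([520, 587, 22]);
translate([160, 131, 22]) cube([520, 22, 339]);
translate([160, 696, 22]) cube([520, 22, 339]);
translate([160, 153, 22]) cube([22, 543, 339]);
translate([658, 153, 22]) cube([22, 543, 339]);


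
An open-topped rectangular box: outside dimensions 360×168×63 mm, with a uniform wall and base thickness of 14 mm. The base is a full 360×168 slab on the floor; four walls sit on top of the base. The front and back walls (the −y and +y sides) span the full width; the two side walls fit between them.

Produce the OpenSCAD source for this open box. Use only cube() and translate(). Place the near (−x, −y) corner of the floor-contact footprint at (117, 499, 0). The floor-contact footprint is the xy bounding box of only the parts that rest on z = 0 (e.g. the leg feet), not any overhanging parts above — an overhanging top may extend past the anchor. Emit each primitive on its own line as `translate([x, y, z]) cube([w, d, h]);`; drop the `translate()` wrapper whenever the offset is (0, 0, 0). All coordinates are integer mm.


translate([117, 499, 0]) cube([360, 168, 14]);
translate([117, 499, 14]) cube([360, 14, 49]);
translate([117, 653, 14]) cube([360, 14, 49]);
translate([117, 513, 14]) cube([14, 140, 49]);
translate([463, 513, 14]) cube([14, 140, 49]);
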